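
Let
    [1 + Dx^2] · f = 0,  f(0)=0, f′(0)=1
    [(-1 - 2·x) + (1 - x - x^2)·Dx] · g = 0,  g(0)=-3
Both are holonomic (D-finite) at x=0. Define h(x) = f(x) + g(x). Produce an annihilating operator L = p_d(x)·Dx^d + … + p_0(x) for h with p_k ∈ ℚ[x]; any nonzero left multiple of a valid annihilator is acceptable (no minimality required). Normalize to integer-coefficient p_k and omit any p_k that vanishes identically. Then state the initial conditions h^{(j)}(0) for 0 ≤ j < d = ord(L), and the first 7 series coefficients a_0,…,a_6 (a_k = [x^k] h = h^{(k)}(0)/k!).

f: a_k = 0, 1, 0, -1/6, 0, 1/120, 0, …
g: a_k = -3, -3, -6, -9, -15, -24, -39, …
L₀ := lclm(L_f,L_g); ord L₀ ≤ 2+1.
L = (-19 - 48·x - 31·x^2 - 24·x^3 - 5·x^4 - 2·x^5) + (5 - x - 4·x^2 - 7·x^3 - 6·x^4 - 3·x^5 - x^6)·Dx + (-19 - 48·x - 31·x^2 - 24·x^3 - 5·x^4 - 2·x^5)·Dx^2 + (5 - x - 4·x^2 - 7·x^3 - 6·x^4 - 3·x^5 - x^6)·Dx^3  (order 3).
h: a_k = -3, -2, -6, -55/6, -15, -2879/120, -39, …
ICs: h(0) = -3, h′(0) = -2, h′′(0) = -12.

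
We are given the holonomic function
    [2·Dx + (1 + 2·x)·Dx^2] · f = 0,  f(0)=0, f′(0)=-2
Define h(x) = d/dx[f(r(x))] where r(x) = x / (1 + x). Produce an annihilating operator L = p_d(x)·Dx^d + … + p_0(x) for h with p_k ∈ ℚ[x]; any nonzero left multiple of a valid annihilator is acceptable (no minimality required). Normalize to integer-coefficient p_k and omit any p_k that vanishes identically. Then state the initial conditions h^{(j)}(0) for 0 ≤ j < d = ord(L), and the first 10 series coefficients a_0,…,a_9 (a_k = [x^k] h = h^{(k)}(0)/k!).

L = (4 + 6·x) + (1 + 4·x + 3·x^2)·Dx  (order 1).
h: a_k = -2, 8, -26, 80, -242, 728, -2186, 6560, -19682, 59048, …
ICs: h(0) = -2.

f: a_k = 0, -2, 2, -8/3, 4, -32/5, 32/3, -128/7, 32, -512/9, …
Substitute x→r, Dx→(1/r')Dx; clear ⇒ L₀.
h=h₀': d/dx-closure on L₀ ⇒ L.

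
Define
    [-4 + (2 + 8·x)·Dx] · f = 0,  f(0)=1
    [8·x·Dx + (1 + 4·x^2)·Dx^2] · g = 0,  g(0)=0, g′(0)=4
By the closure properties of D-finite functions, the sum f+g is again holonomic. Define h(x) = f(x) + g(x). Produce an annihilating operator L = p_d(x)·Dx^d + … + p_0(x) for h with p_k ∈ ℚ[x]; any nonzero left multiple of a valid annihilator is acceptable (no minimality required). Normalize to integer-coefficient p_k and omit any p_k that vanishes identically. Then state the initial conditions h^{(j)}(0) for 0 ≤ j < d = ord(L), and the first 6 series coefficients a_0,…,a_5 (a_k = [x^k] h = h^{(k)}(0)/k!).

L = (-8 - 80·x + 96·x^2 + 192·x^3)·Dx + (-10 - 32·x - 64·x^2 + 384·x^3 + 672·x^4)·Dx^2 + (-1 + 24·x^2 + 48·x^3 + 112·x^4 + 192·x^5)·Dx^3  (order 3).
h: a_k = 1, 6, -2, -4/3, -10, 204/5, …
ICs: h(0) = 1, h′(0) = 6, h′′(0) = -4.

f: a_k = 1, 2, -2, 4, -10, 28, …
g: a_k = 0, 4, 0, -16/3, 0, 64/5, …
Weyl lclm of L_f,L_g ⇒ L₀ (ord ≤ 3).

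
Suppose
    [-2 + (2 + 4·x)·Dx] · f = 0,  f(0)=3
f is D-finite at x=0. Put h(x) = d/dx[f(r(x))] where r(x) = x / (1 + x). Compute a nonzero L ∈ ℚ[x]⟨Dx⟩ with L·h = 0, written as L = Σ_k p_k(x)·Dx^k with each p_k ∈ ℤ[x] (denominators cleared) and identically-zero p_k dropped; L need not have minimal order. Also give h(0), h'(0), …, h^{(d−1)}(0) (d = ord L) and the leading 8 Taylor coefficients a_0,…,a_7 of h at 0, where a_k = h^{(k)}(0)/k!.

L = (-3 - 6·x) + (-1 - 4·x - 3·x^2)·Dx  (order 1).
h: a_k = 3, -9, 45/2, -111/2, 1125/8, -2943/8, 15813/16, -43335/16, …
ICs: h(0) = 3.

f: a_k = 3, 3, -3/2, 3/2, -15/8, 21/8, -63/16, 99/16, …
h₀=f(r): pull back L_f along r ⇒ L₀.
Derive L from L₀ (diff closure).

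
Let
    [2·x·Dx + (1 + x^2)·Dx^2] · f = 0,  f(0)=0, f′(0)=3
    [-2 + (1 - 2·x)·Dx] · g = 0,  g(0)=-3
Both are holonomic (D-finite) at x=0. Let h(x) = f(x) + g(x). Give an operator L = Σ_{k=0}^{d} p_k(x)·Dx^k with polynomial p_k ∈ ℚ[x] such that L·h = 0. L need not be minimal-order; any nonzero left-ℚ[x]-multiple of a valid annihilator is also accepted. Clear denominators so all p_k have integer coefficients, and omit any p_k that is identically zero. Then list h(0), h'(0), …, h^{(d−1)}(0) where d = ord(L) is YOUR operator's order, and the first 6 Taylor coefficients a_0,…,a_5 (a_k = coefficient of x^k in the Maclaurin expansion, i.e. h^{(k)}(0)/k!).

f: a_k = 0, 3, 0, -1, 0, 3/5, …
g: a_k = -3, -6, -12, -24, -48, -96, …
Weyl lclm of L_f,L_g ⇒ L₀ (ord ≤ 3).
L = (4 - 32·x - 12·x^2)·Dx + (-13 + 4·x - 25·x^2 - 12·x^3)·Dx^2 + (2 - 3·x - 3·x^3 - 2·x^4)·Dx^3  (order 3).
h: a_k = -3, -3, -12, -25, -48, -477/5, …
ICs: h(0) = -3, h′(0) = -3, h′′(0) = -24.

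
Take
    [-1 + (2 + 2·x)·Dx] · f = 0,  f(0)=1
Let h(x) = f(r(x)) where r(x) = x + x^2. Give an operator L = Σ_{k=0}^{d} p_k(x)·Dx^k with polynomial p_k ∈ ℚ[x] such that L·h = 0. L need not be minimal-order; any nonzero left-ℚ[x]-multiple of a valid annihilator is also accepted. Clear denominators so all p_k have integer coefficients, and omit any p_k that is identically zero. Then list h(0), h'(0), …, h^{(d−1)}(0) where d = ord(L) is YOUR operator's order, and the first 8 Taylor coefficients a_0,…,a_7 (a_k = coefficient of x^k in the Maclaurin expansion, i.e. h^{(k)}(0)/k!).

f: a_k = 1, 1/2, -1/8, 1/16, -5/128, 7/256, -21/1024, 33/2048, …
L₀ from L_f via x↦r, Dx↦r'^{-1}Dx.
L = (-1 - 2·x) + (2 + 2·x + 2·x^2)·Dx  (order 1).
h: a_k = 1, 1/2, 3/8, -3/16, 3/128, 15/256, -57/1024, 21/2048, …
ICs: h(0) = 1.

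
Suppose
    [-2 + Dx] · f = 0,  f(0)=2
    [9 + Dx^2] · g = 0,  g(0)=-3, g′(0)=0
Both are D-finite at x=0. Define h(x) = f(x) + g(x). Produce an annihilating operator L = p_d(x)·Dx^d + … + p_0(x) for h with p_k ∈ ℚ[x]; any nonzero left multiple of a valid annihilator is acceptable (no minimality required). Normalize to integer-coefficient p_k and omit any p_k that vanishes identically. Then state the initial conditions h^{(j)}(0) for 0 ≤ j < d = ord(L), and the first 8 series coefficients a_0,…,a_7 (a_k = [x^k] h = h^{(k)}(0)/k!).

f: a_k = 2, 4, 4, 8/3, 4/3, 8/15, 8/45, 16/315, …
g: a_k = -3, 0, 27/2, 0, -81/8, 0, 243/80, 0, …
L₀ := lclm(L_f,L_g); ord L₀ ≤ 1+2.
L = -18 + 9·Dx - 2·Dx^2 + Dx^3  (order 3).
h: a_k = -1, 4, 35/2, 8/3, -211/24, 8/15, 463/144, 16/315, …
ICs: h(0) = -1, h′(0) = 4, h′′(0) = 35.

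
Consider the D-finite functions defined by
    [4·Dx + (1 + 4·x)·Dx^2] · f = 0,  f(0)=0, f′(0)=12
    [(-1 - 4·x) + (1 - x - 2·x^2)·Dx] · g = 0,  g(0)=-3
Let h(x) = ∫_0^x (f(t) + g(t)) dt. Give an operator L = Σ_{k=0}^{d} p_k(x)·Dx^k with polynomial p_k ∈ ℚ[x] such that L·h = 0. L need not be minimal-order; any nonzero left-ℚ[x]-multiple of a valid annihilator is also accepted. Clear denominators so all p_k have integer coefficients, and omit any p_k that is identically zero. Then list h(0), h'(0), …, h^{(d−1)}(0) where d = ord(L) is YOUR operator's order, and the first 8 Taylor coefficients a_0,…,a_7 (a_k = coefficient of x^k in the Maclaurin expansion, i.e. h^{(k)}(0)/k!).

L = (-156 - 624·x - 1440·x^2 - 768·x^3 - 768·x^4)·Dx^2 + (1 - 160·x - 1064·x^2 - 1952·x^3 - 1600·x^4 - 1280·x^5)·Dx^3 + (5 + 39·x + 66·x^2 - 80·x^3 - 240·x^4 - 384·x^5 - 256·x^6)·Dx^4  (order 4).
h: a_k = 0, -3, 9/2, -11, 49/4, -45, 919/10, -311, …
ICs: h(0) = 0, h′(0) = -3, h′′(0) = 9, h′′′(0) = -66.

f: a_k = 0, 12, -24, 64, -192, 3072/5, -2048, 49152/7, …
g: a_k = -3, -3, -9, -15, -33, -63, -129, -255, …
f+g: L₀ = lclm(L_f,L_g), ord ≤ 2+1.
h=∫h₀ ⇒ L = L₀·Dx.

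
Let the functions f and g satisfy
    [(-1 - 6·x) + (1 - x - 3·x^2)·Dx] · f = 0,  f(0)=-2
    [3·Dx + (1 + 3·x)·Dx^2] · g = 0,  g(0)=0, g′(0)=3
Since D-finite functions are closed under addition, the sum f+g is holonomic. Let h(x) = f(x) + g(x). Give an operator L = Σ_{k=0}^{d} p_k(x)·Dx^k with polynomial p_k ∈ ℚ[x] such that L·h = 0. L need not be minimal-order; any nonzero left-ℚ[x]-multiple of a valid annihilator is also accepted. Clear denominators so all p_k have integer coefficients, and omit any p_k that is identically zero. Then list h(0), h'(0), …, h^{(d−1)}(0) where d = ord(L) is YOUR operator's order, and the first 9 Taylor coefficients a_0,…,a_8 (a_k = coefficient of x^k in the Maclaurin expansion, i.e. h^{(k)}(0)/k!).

L = (270 + 1422·x + 3780·x^2 + 2916·x^3 + 2916·x^4)·Dx + (24 + 468·x + 2736·x^2 + 5616·x^3 + 5994·x^4 + 4860·x^5)·Dx^2 + (-11 - 79·x - 129·x^2 + 171·x^3 + 783·x^4 + 1377·x^5 + 972·x^6)·Dx^3  (order 3).
h: a_k = -2, 1, -25/2, -5, -233/4, -157/5, -631/2, -851/7, -14689/8, …
ICs: h(0) = -2, h′(0) = 1, h′′(0) = -25.

f: a_k = -2, -2, -8, -14, -38, -80, -194, -434, -1016, …
g: a_k = 0, 3, -9/2, 9, -81/4, 243/5, -243/2, 2187/7, -6561/8, …
Sum ⇒ L₀ = lclm(L_f,L_g) in ℚ(x)⟨Dx⟩.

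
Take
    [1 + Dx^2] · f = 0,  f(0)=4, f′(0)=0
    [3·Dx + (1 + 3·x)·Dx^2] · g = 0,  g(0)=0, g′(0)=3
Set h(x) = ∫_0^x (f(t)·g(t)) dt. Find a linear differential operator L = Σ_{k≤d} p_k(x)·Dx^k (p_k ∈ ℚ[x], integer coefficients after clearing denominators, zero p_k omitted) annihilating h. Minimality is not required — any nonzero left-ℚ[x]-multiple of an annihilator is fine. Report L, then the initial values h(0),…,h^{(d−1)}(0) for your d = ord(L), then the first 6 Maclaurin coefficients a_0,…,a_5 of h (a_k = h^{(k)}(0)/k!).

f: a_k = 4, 0, -2, 0, 1/6, 0, …
g: a_k = 0, 3, -9/2, 9, -81/4, 243/5, …
Sym-product of L_f,L_g gives L₀ (≤ ord 4).
∫: right-multiply L₀ by Dx.
L = (-203 - 222·x - 189·x^2 + 432·x^3 + 324·x^4)·Dx + (-84 - 108·x + 648·x^2 + 648·x^3)·Dx^2 + (-208 - 228·x - 54·x^2 + 864·x^3 + 648·x^4)·Dx^3 + (-84 - 108·x + 648·x^2 + 648·x^3)·Dx^4 + (-5 - 6·x + 135·x^2 + 432·x^3 + 324·x^4)·Dx^5  (order 5).
h: a_k = 0, 0, 6, -6, 15/2, -72/5, …
ICs: h(0) = 0, h′(0) = 0, h′′(0) = 12, h′′′(0) = -36, h′′′′(0) = 180.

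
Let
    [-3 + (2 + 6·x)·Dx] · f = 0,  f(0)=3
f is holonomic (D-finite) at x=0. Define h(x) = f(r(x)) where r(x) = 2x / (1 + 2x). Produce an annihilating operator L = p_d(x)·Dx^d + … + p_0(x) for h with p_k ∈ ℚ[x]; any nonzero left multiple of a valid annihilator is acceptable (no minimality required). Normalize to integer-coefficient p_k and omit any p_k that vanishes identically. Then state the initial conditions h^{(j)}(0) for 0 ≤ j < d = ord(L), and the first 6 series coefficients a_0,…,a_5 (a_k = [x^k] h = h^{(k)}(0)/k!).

L = -3 + (1 + 10·x + 16·x^2)·Dx  (order 1).
h: a_k = 3, 9, -63/2, 261/2, -5031/8, 27207/8, …
ICs: h(0) = 3.

f: a_k = 3, 9/2, -27/8, 81/16, -1215/128, 5103/256, …
f∘r: x↦r, Dx↦Dx/r' in L_f ⇒ L₀.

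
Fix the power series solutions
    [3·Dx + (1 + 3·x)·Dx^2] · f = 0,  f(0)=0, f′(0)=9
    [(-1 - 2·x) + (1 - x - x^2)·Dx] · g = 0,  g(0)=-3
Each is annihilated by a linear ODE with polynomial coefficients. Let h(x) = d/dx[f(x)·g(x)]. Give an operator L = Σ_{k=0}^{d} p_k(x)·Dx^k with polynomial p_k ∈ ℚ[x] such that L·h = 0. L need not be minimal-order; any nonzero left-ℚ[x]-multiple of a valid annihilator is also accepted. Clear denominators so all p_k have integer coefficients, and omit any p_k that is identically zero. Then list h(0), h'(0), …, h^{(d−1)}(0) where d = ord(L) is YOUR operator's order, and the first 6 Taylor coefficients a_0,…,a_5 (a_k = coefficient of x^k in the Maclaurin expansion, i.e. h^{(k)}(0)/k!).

f: a_k = 0, 9, -27/2, 27, -243/4, 729/5, …
g: a_k = -3, -3, -6, -9, -15, -24, …
Sym-product of L_f,L_g gives L₀ (≤ ord 2).
h=h₀': d/dx-closure on L₀ ⇒ L.
L = (102 + 270·x + 324·x^2) + (-3 + 93·x + 324·x^2 + 252·x^3)·Dx + (-5 - 22·x - 4·x^2 + 63·x^3 + 36·x^4)·Dx^2  (order 2).
h: a_k = -27, 27, -567/2, 405, -8613/4, 22923/5, …
ICs: h(0) = -27, h′(0) = 27.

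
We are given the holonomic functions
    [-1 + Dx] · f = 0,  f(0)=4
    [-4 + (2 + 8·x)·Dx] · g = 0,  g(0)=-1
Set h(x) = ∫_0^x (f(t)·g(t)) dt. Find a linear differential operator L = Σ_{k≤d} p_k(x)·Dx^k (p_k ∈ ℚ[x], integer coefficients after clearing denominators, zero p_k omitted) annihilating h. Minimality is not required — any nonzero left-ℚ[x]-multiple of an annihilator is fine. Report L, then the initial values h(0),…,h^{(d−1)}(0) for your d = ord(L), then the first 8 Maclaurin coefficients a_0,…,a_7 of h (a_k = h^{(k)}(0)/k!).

f: a_k = 4, 4, 2, 2/3, 1/6, 1/30, 1/180, 1/1260, …
g: a_k = -1, -2, 2, -4, 10, -28, 84, -264, …
Product ⇒ symmetric product L₀, ord ≤ 1.
h=∫₀ˣh₀: take L = L₀·Dx.
L = (-3 - 4·x)·Dx + (1 + 4·x)·Dx^2  (order 2).
h: a_k = 0, -4, -6, -2/3, -19/6, 53/10, -2371/180, 43487/1260, …
ICs: h(0) = 0, h′(0) = -4.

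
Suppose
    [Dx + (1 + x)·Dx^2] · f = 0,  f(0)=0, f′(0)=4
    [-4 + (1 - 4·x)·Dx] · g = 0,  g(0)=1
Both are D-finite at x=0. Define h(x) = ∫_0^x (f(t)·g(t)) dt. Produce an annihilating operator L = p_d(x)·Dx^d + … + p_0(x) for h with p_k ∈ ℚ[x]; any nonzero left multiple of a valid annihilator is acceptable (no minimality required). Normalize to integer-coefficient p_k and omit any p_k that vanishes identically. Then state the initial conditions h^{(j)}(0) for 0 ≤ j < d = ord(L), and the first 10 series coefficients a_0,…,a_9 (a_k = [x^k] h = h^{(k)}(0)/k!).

f: a_k = 0, 4, -2, 4/3, -1, 4/5, -2/3, 4/7, -1/2, 4/9, …
g: a_k = 1, 4, 16, 64, 256, 1024, 4096, 16384, 65536, 262144, …
h₀=f·g: eliminate ⇒ L₀, order ≤ 2·1.
Integrate: L := L₀·Dx.
L = 4·Dx + (7 + 12·x)·Dx^2 + (-1 + 3·x + 4·x^2)·Dx^3  (order 3).
h: a_k = 0, 0, 2, 14/3, 43/3, 137/3, 6856/45, 7834/15, 383881/210, 12284087/1890, …
ICs: h(0) = 0, h′(0) = 0, h′′(0) = 4.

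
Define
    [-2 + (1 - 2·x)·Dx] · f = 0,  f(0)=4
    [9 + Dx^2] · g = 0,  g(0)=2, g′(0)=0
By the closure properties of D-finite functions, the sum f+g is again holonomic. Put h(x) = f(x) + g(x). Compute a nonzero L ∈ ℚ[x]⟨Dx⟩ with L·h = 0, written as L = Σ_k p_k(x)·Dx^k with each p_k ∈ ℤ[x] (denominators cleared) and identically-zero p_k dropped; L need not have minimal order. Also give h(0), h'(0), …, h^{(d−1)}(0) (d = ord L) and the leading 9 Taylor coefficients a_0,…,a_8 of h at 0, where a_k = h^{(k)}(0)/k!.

f: a_k = 4, 8, 16, 32, 64, 128, 256, 512, 1024, …
g: a_k = 2, 0, -9, 0, 27/4, 0, -81/40, 0, 729/2240, …
h₀=f+g: left-lcm gives L₀, ord ≤ 3.
L = (594 - 648·x + 648·x^2) + (-153 + 630·x - 972·x^2 + 648·x^3)·Dx + (66 - 72·x + 72·x^2)·Dx^2 + (-17 + 70·x - 108·x^2 + 72·x^3)·Dx^3  (order 3).
h: a_k = 6, 8, 7, 32, 283/4, 128, 10159/40, 512, 2294489/2240, …
ICs: h(0) = 6, h′(0) = 8, h′′(0) = 14.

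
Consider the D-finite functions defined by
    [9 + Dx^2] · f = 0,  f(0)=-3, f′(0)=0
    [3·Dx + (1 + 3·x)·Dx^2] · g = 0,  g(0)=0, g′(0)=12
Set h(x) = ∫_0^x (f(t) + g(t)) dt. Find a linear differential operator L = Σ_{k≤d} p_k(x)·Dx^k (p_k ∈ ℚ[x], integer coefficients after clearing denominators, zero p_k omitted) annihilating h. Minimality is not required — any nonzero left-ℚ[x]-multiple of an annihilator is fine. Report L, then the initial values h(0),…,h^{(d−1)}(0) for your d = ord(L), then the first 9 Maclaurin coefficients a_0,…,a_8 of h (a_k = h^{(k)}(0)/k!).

L = (63 + 54·x + 81·x^2)·Dx^2 + (9 + 45·x + 81·x^2 + 81·x^3)·Dx^3 + (7 + 6·x + 9·x^2)·Dx^4 + (1 + 5·x + 9·x^2 + 9·x^3)·Dx^5  (order 5).
h: a_k = 0, -3, 6, -3/2, 9, -729/40, 162/5, -38637/560, 2187/14, …
ICs: h(0) = 0, h′(0) = -3, h′′(0) = 12, h′′′(0) = -9, h′′′′(0) = 216.

f: a_k = -3, 0, 27/2, 0, -81/8, 0, 243/80, 0, -2187/4480, …
g: a_k = 0, 12, -18, 36, -81, 972/5, -486, 8748/7, -6561/2, …
Sum ⇒ L₀ = lclm(L_f,L_g) in ℚ(x)⟨Dx⟩.
h=∫h₀ ⇒ L = L₀·Dx.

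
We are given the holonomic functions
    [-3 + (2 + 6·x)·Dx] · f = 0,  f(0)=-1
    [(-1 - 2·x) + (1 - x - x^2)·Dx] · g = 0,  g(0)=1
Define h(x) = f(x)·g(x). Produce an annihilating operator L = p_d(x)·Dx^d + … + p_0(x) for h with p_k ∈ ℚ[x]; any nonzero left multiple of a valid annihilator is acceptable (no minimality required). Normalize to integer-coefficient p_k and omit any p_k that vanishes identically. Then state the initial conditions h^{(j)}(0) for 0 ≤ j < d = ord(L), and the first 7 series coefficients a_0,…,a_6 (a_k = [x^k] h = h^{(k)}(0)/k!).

f: a_k = -1, -3/2, 9/8, -27/16, 405/128, -1701/256, 15309/1024, …
g: a_k = 1, 1, 2, 3, 5, 8, 13, …
h₀=f·g: eliminate ⇒ L₀, order ≤ 1·1.
L = (5 + 7·x + 9·x^2) + (-2 - 4·x + 8·x^2 + 6·x^3)·Dx  (order 1).
h: a_k = -1, -5/2, -19/8, -105/16, -739/128, -4859/256, -10039/1024, …
ICs: h(0) = -1.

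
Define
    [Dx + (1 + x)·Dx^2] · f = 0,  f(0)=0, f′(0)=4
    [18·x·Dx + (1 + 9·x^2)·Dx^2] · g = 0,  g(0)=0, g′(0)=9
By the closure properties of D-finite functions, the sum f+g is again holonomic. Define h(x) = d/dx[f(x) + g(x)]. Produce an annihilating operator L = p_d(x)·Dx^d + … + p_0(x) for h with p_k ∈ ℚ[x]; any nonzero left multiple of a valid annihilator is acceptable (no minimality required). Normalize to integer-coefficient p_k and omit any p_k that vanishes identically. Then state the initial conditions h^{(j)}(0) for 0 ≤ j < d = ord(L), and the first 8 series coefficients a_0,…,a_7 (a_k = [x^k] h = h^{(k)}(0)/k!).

f: a_k = 0, 4, -2, 4/3, -1, 4/5, -2/3, 4/7, …
g: a_k = 0, 9, 0, -27, 0, 729/5, 0, -6561/7, …
h₀=f+g: left-lcm gives L₀, ord ≤ 4.
h₀' ⇒ L via d/dx closure of L₀.
L = (-18 - 54·x + 486·x^2 + 162·x^3) + (-20 - 36·x + 432·x^2 + 972·x^3 + 324·x^4)·Dx + (-1 + 17·x + 18·x^2 + 162·x^3 + 243·x^4 + 81·x^5)·Dx^2  (order 2).
h: a_k = 13, -4, -77, -4, 733, -4, -6557, -4, …
ICs: h(0) = 13, h′(0) = -4.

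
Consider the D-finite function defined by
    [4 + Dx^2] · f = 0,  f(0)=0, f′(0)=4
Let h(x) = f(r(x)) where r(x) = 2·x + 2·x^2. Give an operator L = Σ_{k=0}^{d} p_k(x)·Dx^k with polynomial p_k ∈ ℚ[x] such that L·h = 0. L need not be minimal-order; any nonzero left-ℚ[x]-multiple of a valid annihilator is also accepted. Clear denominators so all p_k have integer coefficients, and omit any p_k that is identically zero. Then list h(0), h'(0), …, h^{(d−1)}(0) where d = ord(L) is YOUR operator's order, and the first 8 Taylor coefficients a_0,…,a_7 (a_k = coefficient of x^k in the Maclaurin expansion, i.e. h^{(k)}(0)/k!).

f: a_k = 0, 4, 0, -8/3, 0, 8/15, 0, -16/315, …
L₀ from L_f via x↦r, Dx↦r'^{-1}Dx.
L = (16 + 96·x + 192·x^2 + 128·x^3) - 2·Dx + (1 + 2·x)·Dx^2  (order 2).
h: a_k = 0, 8, 8, -64/3, -64, -704/15, 64, 51712/315, …
ICs: h(0) = 0, h′(0) = 8.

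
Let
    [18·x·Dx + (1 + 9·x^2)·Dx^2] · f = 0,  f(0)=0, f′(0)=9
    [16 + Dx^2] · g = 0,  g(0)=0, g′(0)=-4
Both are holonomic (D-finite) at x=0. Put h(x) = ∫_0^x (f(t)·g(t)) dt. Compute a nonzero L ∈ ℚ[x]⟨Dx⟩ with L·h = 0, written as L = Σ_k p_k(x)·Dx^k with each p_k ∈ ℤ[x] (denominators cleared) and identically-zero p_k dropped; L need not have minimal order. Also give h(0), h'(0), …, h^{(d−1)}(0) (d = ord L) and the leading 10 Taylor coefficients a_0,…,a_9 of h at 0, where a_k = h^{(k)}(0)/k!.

L = (20800 + 494784·x^2 + 2923776·x^4 + 11943936·x^6 + 26873856·x^8)·Dx + (19584·x + 342144·x^3 + 2239488·x^5 + 6718464·x^7)·Dx^2 + (1700 + 42732·x^2 + 318816·x^4 + 1492992·x^6 + 3359232·x^8)·Dx^3 + (1224·x + 21384·x^3 + 139968·x^5 + 419904·x^7)·Dx^4 + (25 + 738·x^2 + 8505·x^4 + 46656·x^6 + 104976·x^8)·Dx^5  (order 5).
h: a_k = 0, 0, 0, -12, 0, 204/5, 0, -948/7, 0, 5564/9, …
ICs: h(0) = 0, h′(0) = 0, h′′(0) = 0, h′′′(0) = -72, h′′′′(0) = 0.

f: a_k = 0, 9, 0, -27, 0, 729/5, 0, -6561/7, 0, 6561, …
g: a_k = 0, -4, 0, 32/3, 0, -128/15, 0, 1024/315, 0, -2048/2835, …
Sym-product of L_f,L_g gives L₀ (≤ ord 4).
∫: right-multiply L₀ by Dx.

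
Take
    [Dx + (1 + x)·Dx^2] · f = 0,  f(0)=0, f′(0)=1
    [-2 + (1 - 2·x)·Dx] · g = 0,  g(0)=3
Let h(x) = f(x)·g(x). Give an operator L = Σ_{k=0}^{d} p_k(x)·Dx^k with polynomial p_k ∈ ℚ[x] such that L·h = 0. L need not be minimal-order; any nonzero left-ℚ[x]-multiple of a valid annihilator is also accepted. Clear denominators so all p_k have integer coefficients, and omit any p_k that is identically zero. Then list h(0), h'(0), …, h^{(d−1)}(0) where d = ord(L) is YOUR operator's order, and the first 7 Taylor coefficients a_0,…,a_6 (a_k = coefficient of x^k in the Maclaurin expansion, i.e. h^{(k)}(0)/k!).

f: a_k = 0, 1, -1/2, 1/3, -1/4, 1/5, -1/6, …
g: a_k = 3, 6, 12, 24, 48, 96, 192, …
L₀ := L_f ⊗_s L_g (sym. prod.), ord ≤ 2.
L = 2 + (3 + 6·x)·Dx + (-1 + x + 2·x^2)·Dx^2  (order 2).
h: a_k = 0, 3, 9/2, 10, 77/4, 391/10, 777/10, …
ICs: h(0) = 0, h′(0) = 3.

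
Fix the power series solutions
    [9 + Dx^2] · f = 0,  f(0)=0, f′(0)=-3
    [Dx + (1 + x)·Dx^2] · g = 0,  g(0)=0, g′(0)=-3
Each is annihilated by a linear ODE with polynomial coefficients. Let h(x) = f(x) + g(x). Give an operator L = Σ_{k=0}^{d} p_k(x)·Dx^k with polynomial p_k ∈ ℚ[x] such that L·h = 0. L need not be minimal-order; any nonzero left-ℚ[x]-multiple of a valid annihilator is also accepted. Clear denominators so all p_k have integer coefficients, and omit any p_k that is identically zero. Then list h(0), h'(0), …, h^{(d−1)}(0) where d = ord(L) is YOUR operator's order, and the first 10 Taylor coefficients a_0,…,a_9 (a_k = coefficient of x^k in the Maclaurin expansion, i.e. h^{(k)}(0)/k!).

L = (135 + 162·x + 81·x^2)·Dx + (99 + 261·x + 243·x^2 + 81·x^3)·Dx^2 + (15 + 18·x + 9·x^2)·Dx^3 + (11 + 29·x + 27·x^2 + 9·x^3)·Dx^4  (order 4).
h: a_k = 0, -6, 3/2, 7/2, 3/4, -21/8, 1/2, 3/560, 3/8, -5209/13440, …
ICs: h(0) = 0, h′(0) = -6, h′′(0) = 3, h′′′(0) = 21.

f: a_k = 0, -3, 0, 9/2, 0, -81/40, 0, 243/560, 0, -243/4480, …
g: a_k = 0, -3, 3/2, -1, 3/4, -3/5, 1/2, -3/7, 3/8, -1/3, …
Sum ⇒ L₀ = lclm(L_f,L_g) in ℚ(x)⟨Dx⟩.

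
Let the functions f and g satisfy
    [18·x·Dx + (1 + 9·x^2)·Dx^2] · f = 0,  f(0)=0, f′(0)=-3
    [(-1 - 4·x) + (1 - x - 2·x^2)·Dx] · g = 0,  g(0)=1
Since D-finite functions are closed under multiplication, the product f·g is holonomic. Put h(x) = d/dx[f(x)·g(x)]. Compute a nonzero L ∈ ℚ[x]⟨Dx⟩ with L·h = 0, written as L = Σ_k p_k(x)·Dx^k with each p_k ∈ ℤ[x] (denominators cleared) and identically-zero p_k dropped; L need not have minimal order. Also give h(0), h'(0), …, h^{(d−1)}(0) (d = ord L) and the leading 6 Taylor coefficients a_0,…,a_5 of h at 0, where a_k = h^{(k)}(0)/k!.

f: a_k = 0, -3, 0, 9, 0, -243/5, …
g: a_k = 1, 1, 3, 5, 11, 21, …
h₀=f·g: eliminate ⇒ L₀, order ≤ 2·1.
h=h₀': d/dx-closure on L₀ ⇒ L.
L = (-30 + 2106·x^2 + 3888·x^3 + 11664·x^4) + (15 + 78·x + 27·x^2 + 306·x^3 + 3888·x^4 + 7776·x^5)·Dx + (-2 - 7·x - 59·x^2 + 9·x^3 - 261·x^4 + 648·x^5 + 972·x^6)·Dx^2  (order 2).
h: a_k = -3, -6, 0, -24, -273, -1998/5, …
ICs: h(0) = -3, h′(0) = -6.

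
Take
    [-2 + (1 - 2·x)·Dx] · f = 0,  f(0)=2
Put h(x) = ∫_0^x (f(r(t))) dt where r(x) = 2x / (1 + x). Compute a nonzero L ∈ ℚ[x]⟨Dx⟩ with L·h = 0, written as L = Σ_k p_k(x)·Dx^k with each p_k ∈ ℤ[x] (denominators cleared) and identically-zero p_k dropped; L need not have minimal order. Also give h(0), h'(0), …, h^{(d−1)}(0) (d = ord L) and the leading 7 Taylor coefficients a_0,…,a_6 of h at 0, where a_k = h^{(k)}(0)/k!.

f: a_k = 2, 4, 8, 16, 32, 64, 128, …
f∘r: x↦r, Dx↦Dx/r' in L_f ⇒ L₀.
h=∫₀ˣh₀: take L = L₀·Dx.
L = 4·Dx + (-1 + 2·x + 3·x^2)·Dx^2  (order 2).
h: a_k = 0, 2, 4, 8, 18, 216/5, 108, …
ICs: h(0) = 0, h′(0) = 2.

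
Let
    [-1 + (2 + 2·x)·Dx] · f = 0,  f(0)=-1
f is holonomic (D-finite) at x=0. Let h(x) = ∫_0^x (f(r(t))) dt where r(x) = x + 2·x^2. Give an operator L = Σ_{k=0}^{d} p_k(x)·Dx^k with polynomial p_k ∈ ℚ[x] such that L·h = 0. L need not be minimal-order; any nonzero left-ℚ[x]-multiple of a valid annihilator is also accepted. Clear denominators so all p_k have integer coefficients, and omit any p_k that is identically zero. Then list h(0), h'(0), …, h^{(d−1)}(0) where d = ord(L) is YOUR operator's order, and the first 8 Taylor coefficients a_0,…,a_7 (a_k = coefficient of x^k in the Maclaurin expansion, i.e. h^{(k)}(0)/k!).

L = (-1 - 4·x)·Dx + (2 + 2·x + 4·x^2)·Dx^2  (order 2).
h: a_k = 0, -1, -1/4, -7/24, 7/64, 21/640, -119/1536, 27/1024, …
ICs: h(0) = 0, h′(0) = -1.

f: a_k = -1, -1/2, 1/8, -1/16, 5/128, -7/256, 21/1024, -33/2048, …
L₀ from L_f via x↦r, Dx↦r'^{-1}Dx.
h=∫₀ˣh₀: take L = L₀·Dx.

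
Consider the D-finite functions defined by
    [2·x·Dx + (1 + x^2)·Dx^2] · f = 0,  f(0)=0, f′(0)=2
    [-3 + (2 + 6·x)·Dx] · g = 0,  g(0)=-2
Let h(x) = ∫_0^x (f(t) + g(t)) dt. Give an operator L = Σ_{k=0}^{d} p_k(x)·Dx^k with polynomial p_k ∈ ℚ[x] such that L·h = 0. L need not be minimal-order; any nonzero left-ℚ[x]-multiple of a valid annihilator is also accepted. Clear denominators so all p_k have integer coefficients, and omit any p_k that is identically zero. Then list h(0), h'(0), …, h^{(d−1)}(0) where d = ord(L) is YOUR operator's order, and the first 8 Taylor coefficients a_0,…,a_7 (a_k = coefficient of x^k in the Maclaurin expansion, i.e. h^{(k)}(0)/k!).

L = (-12 - 90·x + 36·x^2 + 54·x^3)·Dx^2 + (-35 - 48·x - 102·x^2 + 144·x^3 + 189·x^4)·Dx^3 + (-6 - 10·x + 36·x^2 + 44·x^3 + 42·x^4 + 54·x^5)·Dx^4  (order 4).
h: a_k = 0, -2, -1/2, 3/4, -97/96, 81/64, -8249/3840, 2187/512, …
ICs: h(0) = 0, h′(0) = -2, h′′(0) = -1, h′′′(0) = 9/2.

f: a_k = 0, 2, 0, -2/3, 0, 2/5, 0, -2/7, …
g: a_k = -2, -3, 9/4, -27/8, 405/64, -1701/128, 15309/512, -72171/1024, …
Weyl lclm of L_f,L_g ⇒ L₀ (ord ≤ 3).
∫: right-multiply L₀ by Dx.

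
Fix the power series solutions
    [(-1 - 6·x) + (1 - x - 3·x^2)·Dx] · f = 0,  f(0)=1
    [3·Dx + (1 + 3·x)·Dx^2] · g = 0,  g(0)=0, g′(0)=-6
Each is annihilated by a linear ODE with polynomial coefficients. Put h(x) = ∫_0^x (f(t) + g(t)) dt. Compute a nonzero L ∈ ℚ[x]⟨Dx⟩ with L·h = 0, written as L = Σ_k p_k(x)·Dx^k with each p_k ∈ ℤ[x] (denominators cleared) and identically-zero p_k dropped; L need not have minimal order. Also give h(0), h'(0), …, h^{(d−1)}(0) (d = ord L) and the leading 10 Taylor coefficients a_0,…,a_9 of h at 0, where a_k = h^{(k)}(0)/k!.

L = (270 + 1422·x + 3780·x^2 + 2916·x^3 + 2916·x^4)·Dx^2 + (24 + 468·x + 2736·x^2 + 5616·x^3 + 5994·x^4 + 4860·x^5)·Dx^3 + (-11 - 79·x - 129·x^2 + 171·x^3 + 783·x^4 + 1377·x^5 + 972·x^6)·Dx^4  (order 4).
h: a_k = 0, 1, -5/2, 13/3, -11/4, 119/10, -143/15, 340/7, -2855/56, 8593/36, …
ICs: h(0) = 0, h′(0) = 1, h′′(0) = -5, h′′′(0) = 26.

f: a_k = 1, 1, 4, 7, 19, 40, 97, 217, 508, 1159, …
g: a_k = 0, -6, 9, -18, 81/2, -486/5, 243, -4374/7, 6561/4, -4374, …
Sum ⇒ L₀ = lclm(L_f,L_g) in ℚ(x)⟨Dx⟩.
h=∫₀ˣh₀: take L = L₀·Dx.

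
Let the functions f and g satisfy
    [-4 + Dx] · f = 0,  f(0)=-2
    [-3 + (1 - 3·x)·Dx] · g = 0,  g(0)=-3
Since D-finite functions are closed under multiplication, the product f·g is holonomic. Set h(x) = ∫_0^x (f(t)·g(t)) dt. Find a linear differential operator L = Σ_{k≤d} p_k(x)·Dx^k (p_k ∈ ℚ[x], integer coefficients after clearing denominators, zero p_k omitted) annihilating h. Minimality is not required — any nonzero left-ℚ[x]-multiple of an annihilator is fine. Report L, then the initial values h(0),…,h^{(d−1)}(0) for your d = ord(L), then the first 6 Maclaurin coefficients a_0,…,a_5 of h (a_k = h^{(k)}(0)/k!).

f: a_k = -2, -8, -16, -64/3, -64/3, -256/15, …
g: a_k = -3, -9, -27, -81, -243, -729, …
h₀=f·g: eliminate ⇒ L₀, order ≤ 1·1.
∫: right-multiply L₀ by Dx.
L = (7 - 12·x)·Dx + (-1 + 3·x)·Dx^2  (order 2).
h: a_k = 0, 6, 21, 58, 293/2, 1822/5, …
ICs: h(0) = 0, h′(0) = 6.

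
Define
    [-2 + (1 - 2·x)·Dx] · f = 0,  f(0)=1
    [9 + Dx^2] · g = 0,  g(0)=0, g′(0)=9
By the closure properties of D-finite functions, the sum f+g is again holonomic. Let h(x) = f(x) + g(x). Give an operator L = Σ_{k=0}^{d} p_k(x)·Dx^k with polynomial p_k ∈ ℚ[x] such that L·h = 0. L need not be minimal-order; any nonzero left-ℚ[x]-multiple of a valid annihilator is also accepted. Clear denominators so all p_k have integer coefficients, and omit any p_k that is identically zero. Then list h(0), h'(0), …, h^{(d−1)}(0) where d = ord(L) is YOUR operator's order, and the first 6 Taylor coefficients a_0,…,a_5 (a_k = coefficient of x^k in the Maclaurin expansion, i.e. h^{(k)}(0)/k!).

f: a_k = 1, 2, 4, 8, 16, 32, …
g: a_k = 0, 9, 0, -27/2, 0, 243/40, …
Weyl lclm of L_f,L_g ⇒ L₀ (ord ≤ 3).
L = (594 - 648·x + 648·x^2) + (-153 + 630·x - 972·x^2 + 648·x^3)·Dx + (66 - 72·x + 72·x^2)·Dx^2 + (-17 + 70·x - 108·x^2 + 72·x^3)·Dx^3  (order 3).
h: a_k = 1, 11, 4, -11/2, 16, 1523/40, …
ICs: h(0) = 1, h′(0) = 11, h′′(0) = 8.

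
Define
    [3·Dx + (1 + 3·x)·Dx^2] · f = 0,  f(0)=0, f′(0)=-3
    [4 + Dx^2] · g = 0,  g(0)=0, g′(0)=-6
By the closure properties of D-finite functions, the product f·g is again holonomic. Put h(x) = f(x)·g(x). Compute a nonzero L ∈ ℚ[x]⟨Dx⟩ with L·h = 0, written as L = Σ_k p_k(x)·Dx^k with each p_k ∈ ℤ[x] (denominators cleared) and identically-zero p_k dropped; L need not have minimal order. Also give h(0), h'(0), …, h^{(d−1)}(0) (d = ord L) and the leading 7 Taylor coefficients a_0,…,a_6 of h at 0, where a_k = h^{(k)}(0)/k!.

f: a_k = 0, -3, 9/2, -9, 81/4, -243/5, 243/2, …
g: a_k = 0, -6, 0, 4, 0, -4/5, 0, …
h₀=f·g: eliminate ⇒ L₀, order ≤ 2·2.
L = (-1112 - 1248·x + 7344·x^2 + 27648·x^3 + 20736·x^4) + (-48 + 2160·x + 10368·x^2 + 10368·x^3)·Dx + (-250 + 240·x + 4968·x^2 + 13824·x^3 + 10368·x^4)·Dx^2 + (-12 + 540·x + 2592·x^2 + 2592·x^3)·Dx^3 + (7 + 138·x + 783·x^2 + 1728·x^3 + 1296·x^4)·Dx^4  (order 4).
h: a_k = 0, 0, 18, -27, 42, -207/2, 258, …
ICs: h(0) = 0, h′(0) = 0, h′′(0) = 36, h′′′(0) = -162.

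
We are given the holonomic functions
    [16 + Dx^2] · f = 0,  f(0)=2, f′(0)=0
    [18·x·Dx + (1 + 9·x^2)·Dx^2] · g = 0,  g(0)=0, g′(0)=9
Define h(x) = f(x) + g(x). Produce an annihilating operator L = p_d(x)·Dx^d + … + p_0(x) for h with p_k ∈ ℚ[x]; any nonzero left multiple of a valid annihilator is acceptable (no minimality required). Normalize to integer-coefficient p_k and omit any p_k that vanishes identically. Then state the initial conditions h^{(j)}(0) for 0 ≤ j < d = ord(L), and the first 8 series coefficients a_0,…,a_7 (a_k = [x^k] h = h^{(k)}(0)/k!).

f: a_k = 2, 0, -16, 0, 64/3, 0, -512/45, 0, …
g: a_k = 0, 9, 0, -27, 0, 729/5, 0, -6561/7, …
Sum ⇒ L₀ = lclm(L_f,L_g) in ℚ(x)⟨Dx⟩.
L = (-13248·x + 181440·x^3 + 186624·x^5)·Dx + (-16 + 6048·x^2 + 66096·x^4 + 93312·x^6)·Dx^2 + (-828·x + 11340·x^3 + 11664·x^5)·Dx^3 + (-1 + 378·x^2 + 4131·x^4 + 5832·x^6)·Dx^4  (order 4).
h: a_k = 2, 9, -16, -27, 64/3, 729/5, -512/45, -6561/7, …
ICs: h(0) = 2, h′(0) = 9, h′′(0) = -32, h′′′(0) = -162.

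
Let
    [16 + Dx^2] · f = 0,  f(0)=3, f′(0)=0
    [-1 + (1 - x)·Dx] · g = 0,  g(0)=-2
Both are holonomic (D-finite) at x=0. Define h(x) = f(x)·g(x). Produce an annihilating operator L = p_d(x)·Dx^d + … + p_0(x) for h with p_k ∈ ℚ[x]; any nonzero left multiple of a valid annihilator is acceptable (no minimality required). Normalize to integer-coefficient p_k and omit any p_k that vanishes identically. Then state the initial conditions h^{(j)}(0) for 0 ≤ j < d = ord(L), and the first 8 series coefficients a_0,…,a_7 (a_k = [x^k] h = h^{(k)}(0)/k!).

L = (-16 + 16·x) + 2·Dx + (-1 + x)·Dx^2  (order 2).
h: a_k = -6, -6, 42, 42, -22, -22, 182/15, 182/15, …
ICs: h(0) = -6, h′(0) = -6.

f: a_k = 3, 0, -24, 0, 32, 0, -256/15, 0, …
g: a_k = -2, -2, -2, -2, -2, -2, -2, -2, …
Product ⇒ symmetric product L₀, ord ≤ 2.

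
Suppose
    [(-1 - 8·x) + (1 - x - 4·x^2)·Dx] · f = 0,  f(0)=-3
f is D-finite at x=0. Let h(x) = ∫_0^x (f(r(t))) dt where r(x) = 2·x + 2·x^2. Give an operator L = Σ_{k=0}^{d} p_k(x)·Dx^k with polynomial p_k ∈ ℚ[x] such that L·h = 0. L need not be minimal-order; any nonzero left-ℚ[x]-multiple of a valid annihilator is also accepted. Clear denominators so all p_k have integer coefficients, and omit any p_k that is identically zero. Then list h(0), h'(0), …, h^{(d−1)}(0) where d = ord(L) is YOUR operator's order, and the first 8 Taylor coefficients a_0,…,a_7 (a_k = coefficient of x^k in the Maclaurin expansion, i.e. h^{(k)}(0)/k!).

L = (2 + 36·x + 96·x^2 + 64·x^3)·Dx + (-1 + 2·x + 18·x^2 + 32·x^3 + 16·x^4)·Dx^2  (order 2).
h: a_k = 0, -3, -3, -22, -84, -420, -2076, -74520/7, …
ICs: h(0) = 0, h′(0) = -3.

f: a_k = -3, -3, -15, -27, -87, -195, -543, -1323, …
h₀=f(r): pull back L_f along r ⇒ L₀.
∫: right-multiply L₀ by Dx.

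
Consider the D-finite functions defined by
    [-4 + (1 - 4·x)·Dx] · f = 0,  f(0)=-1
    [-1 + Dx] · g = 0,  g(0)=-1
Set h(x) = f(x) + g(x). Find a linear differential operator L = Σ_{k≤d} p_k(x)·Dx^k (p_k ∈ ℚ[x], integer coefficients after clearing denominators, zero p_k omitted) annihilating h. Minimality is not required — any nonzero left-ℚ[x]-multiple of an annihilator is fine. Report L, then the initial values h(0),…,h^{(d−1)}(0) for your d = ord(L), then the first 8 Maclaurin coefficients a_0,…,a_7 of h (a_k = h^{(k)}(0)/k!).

f: a_k = -1, -4, -16, -64, -256, -1024, -4096, -16384, …
g: a_k = -1, -1, -1/2, -1/6, -1/24, -1/120, -1/720, -1/5040, …
f+g: L₀ = lclm(L_f,L_g), ord ≤ 1+1.
L = (-28 - 16·x) + (31 + 8·x - 16·x^2)·Dx + (-3 + 8·x + 16·x^2)·Dx^2  (order 2).
h: a_k = -2, -5, -33/2, -385/6, -6145/24, -122881/120, -2949121/720, -82575361/5040, …
ICs: h(0) = -2, h′(0) = -5.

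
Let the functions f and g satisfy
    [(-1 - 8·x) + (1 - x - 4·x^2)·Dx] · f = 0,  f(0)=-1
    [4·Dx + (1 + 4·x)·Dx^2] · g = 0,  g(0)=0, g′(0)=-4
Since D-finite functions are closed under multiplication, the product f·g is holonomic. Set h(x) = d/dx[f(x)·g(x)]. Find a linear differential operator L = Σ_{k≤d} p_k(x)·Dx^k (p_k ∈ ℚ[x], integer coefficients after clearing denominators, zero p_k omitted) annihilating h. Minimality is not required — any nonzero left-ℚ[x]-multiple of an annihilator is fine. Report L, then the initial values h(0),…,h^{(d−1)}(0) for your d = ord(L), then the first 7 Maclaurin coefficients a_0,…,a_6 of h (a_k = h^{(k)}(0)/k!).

f: a_k = -1, -1, -5, -9, -29, -65, -181, …
g: a_k = 0, -4, 8, -64/3, 64, -1024/5, 2048/3, …
Product ⇒ symmetric product L₀, ord ≤ 2.
Differentiate: ansatz ord ≤ ord L₀ ⇒ L.
L = (152 + 864·x + 2304·x^2) + (1 + 100·x + 960·x^2 + 1792·x^3)·Dx + (-3 - 25·x - 24·x^2 + 176·x^3 + 256·x^4)·Dx^2  (order 2).
h: a_k = 4, -8, 100, -560/3, 4372/3, -17336/5, 20500, …
ICs: h(0) = 4, h′(0) = -8.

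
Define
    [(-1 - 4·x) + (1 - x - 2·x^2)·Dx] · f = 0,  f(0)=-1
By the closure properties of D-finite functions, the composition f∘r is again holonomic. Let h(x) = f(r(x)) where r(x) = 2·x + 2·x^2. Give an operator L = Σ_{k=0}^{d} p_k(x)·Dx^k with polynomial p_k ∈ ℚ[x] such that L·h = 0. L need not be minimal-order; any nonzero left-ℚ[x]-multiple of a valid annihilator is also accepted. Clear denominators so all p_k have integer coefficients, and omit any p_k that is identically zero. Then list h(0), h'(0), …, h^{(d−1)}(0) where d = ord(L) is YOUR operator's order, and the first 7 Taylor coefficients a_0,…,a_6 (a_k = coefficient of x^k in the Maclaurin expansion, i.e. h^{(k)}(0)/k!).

f: a_k = -1, -1, -3, -5, -11, -21, -43, …
Substitute x→r, Dx→(1/r')Dx; clear ⇒ L₀.
L = (2 + 20·x + 48·x^2 + 32·x^3) + (-1 + 2·x + 10·x^2 + 16·x^3 + 8·x^4)·Dx  (order 1).
h: a_k = -1, -2, -14, -64, -308, -1496, -7208, …
ICs: h(0) = -1.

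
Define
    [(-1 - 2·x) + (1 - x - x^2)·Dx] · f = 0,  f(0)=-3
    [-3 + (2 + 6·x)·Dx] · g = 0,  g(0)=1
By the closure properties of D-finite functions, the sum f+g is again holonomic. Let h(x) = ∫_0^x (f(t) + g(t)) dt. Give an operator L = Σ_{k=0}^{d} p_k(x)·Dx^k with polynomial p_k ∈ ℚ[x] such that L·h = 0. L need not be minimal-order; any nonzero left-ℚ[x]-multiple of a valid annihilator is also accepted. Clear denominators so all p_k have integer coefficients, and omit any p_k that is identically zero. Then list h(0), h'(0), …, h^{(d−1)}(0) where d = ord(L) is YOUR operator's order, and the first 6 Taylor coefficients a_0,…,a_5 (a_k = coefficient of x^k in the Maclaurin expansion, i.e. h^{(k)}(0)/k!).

L = (-33 - 117·x - 117·x^2 - 90·x^3)·Dx + (25 + 102·x + 303·x^2 + 378·x^3 + 225·x^4)·Dx^2 + (2 - 22·x - 90·x^2 + 38·x^3 + 198·x^4 + 90·x^5)·Dx^3  (order 3).
h: a_k = 0, -2, -3/4, -19/8, -117/64, -465/128, …
ICs: h(0) = 0, h′(0) = -2, h′′(0) = -3/2.

f: a_k = -3, -3, -6, -9, -15, -24, …
g: a_k = 1, 3/2, -9/8, 27/16, -405/128, 1701/256, …
Sum ⇒ L₀ = lclm(L_f,L_g) in ℚ(x)⟨Dx⟩.
h=∫₀ˣh₀: take L = L₀·Dx.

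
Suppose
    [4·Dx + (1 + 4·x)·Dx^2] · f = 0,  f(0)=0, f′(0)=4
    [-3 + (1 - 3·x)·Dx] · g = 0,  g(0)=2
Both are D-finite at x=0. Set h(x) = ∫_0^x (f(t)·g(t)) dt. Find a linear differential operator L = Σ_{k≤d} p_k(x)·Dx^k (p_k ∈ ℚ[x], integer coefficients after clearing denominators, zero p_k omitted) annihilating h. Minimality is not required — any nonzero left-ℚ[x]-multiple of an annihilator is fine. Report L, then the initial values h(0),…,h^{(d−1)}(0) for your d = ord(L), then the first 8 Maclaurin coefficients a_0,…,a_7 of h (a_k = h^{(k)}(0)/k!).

L = 12·Dx + (2 + 36·x)·Dx^2 + (-1 - x + 12·x^2)·Dx^3  (order 3).
h: a_k = 0, 0, 4, 8/3, 50/3, 72/5, 1564/15, 1096/15, …
ICs: h(0) = 0, h′(0) = 0, h′′(0) = 8.

f: a_k = 0, 4, -8, 64/3, -64, 1024/5, -2048/3, 16384/7, …
g: a_k = 2, 6, 18, 54, 162, 486, 1458, 4374, …
Sym-product of L_f,L_g gives L₀ (≤ ord 2).
Integrate: L := L₀·Dx.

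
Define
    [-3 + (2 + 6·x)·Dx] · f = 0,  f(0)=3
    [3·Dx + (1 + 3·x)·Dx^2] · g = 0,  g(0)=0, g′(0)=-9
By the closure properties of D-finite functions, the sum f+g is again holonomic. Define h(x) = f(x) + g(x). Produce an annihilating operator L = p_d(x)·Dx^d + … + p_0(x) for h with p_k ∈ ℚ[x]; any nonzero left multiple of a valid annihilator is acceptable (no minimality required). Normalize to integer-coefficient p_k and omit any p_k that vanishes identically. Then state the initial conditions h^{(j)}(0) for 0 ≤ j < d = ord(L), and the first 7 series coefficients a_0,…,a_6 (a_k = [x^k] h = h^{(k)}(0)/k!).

L = 9·Dx + (15 + 45·x)·Dx^2 + (2 + 12·x + 18·x^2)·Dx^3  (order 3).
h: a_k = 3, -9/2, 81/8, -351/16, 6561/128, -161109/1280, 327321/1024, …
ICs: h(0) = 3, h′(0) = -9/2, h′′(0) = 81/4.

f: a_k = 3, 9/2, -27/8, 81/16, -1215/128, 5103/256, -45927/1024, …
g: a_k = 0, -9, 27/2, -27, 243/4, -729/5, 729/2, …
Sum ⇒ L₀ = lclm(L_f,L_g) in ℚ(x)⟨Dx⟩.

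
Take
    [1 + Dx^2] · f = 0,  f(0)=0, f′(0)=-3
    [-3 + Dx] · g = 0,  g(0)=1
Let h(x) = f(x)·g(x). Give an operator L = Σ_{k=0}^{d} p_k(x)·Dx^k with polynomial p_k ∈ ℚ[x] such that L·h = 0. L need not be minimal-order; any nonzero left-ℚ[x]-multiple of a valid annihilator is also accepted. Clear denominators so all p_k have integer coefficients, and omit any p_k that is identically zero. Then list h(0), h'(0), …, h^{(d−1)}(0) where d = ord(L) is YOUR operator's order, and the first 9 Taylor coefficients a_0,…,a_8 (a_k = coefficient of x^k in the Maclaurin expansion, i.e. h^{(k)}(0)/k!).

f: a_k = 0, -3, 0, 1/2, 0, -1/40, 0, 1/1680, 0, …
g: a_k = 1, 3, 9/2, 9/2, 27/8, 81/40, 81/80, 243/560, 729/4480, …
f·g: L₀ = L_f ⊗_s L_g, ord ≤ 2·1.
L = 10 - 6·Dx + Dx^2  (order 2).
h: a_k = 0, -3, -9, -13, -12, -79/10, -39/10, -307/210, -2/5, …
ICs: h(0) = 0, h′(0) = -3.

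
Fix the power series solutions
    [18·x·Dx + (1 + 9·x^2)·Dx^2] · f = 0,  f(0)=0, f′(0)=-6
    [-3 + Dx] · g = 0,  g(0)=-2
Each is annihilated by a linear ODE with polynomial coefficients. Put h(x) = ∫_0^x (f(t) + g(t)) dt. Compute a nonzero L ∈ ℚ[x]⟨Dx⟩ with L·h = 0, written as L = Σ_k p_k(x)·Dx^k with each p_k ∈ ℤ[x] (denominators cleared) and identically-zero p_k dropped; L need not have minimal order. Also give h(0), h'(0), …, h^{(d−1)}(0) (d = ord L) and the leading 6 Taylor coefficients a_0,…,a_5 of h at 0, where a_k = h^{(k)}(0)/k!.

L = (18 - 108·x - 162·x^2)·Dx^2 + (-9 + 27·x + 27·x^2 - 81·x^3)·Dx^3 + (1 + 3·x + 9·x^2 + 27·x^3)·Dx^4  (order 4).
h: a_k = 0, -2, -6, -3, 9/4, -27/20, …
ICs: h(0) = 0, h′(0) = -2, h′′(0) = -12, h′′′(0) = -18.

f: a_k = 0, -6, 0, 18, 0, -486/5, …
g: a_k = -2, -6, -9, -9, -27/4, -81/20, …
L₀ := lclm(L_f,L_g); ord L₀ ≤ 2+1.
Integrate: L := L₀·Dx.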